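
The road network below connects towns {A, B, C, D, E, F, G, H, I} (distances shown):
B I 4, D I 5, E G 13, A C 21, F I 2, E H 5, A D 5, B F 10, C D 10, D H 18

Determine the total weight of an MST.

62

Sort edges by weight, then run Kruskal:
F I (2): add — endpoints in different components.
B I (4): add — endpoints in different components.
A D (5): add — endpoints in different components.
D I (5): add — endpoints in different components.
E H (5): add — endpoints in different components.
B F (10): skip — B and F already connected.
C D (10): add — endpoints in different components.
E G (13): add — endpoints in different components.
D H (18): add — endpoints in different components.
MST edges: F I, B I, A D, D I, E H, C D, E G, D H; total weight 2+4+5+5+5+10+13+18 = 62.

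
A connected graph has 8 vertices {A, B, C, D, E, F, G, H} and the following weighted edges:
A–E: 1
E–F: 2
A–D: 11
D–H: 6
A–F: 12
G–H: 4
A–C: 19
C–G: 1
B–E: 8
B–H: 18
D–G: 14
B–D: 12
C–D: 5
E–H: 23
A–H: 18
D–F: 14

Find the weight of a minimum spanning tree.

Prim's algorithm from A:
Step 1: cheapest edge leaving the tree is A–E (1); add E.
Step 2: cheapest edge leaving the tree is E–F (2); add F.
Step 3: cheapest edge leaving the tree is B–E (8); add B.
Step 4: cheapest edge leaving the tree is A–D (11); add D.
Step 5: cheapest edge leaving the tree is C–D (5); add C.
Step 6: cheapest edge leaving the tree is C–G (1); add G.
Step 7: cheapest edge leaving the tree is G–H (4); add H.
MST edges: A–E, E–F, B–E, A–D, C–D, C–G, G–H; total weight 1+2+8+11+5+1+4 = 32.

32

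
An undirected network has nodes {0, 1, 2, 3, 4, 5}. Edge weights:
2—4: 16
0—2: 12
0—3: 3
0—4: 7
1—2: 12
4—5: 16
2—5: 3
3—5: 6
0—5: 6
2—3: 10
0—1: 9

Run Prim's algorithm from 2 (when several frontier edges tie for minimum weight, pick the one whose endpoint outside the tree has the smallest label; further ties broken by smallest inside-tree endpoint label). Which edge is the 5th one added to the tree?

Grow the tree from 2 using Prim:
Step 1: frontier [2—5 3, 2—3 10, 0—2 12, 1—2 12, 2—4 16] → take 2—5 (3); add 5.
Step 2: frontier [2—3 10, 0—2 12, 1—2 12, 2—4 16, 0—5 6, 3—5 6, 4—5 16] → take 0—5 (6); add 0.
Step 3: frontier [0—3 3, 0—4 7, 0—1 9, 2—3 10, 1—2 12, 2—4 16, 3—5 6, 4—5 16] → take 0—3 (3); add 3.
Step 4: frontier [0—4 7, 0—1 9, 1—2 12, 2—4 16, 4—5 16] → take 0—4 (7); add 4.
Step 5: frontier [0—1 9, 1—2 12] → take 0—1 (9); add 1.
The 5th edge added is 0—1.

0-1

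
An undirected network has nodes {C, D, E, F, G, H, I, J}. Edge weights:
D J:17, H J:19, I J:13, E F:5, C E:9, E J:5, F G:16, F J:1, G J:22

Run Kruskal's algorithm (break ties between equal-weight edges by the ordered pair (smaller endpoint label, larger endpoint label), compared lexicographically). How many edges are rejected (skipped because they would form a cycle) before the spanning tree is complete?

1

Kruskal's algorithm — process edges by increasing weight (ties by edge label):
F J (1): add — endpoints in different components.
E F (5): add — endpoints in different components.
E J (5): skip — E and J already connected.
C E (9): add — endpoints in different components.
I J (13): add — endpoints in different components.
F G (16): add — endpoints in different components.
D J (17): add — endpoints in different components.
H J (19): add — endpoints in different components.
Edges rejected before the tree was complete: 1.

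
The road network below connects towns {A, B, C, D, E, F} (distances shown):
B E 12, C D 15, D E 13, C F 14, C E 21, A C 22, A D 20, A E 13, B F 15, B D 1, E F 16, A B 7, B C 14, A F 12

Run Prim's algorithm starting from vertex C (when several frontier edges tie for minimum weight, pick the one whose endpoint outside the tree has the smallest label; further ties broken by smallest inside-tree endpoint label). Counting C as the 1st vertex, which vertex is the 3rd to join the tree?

Prim, starting at C.
Step 1: frontier [B C 14, C F 14, C D 15, C E 21, A C 22] → take B C (14); add B.
Step 2: frontier [B D 1, A B 7, B E 12, B F 15, C F 14, C D 15, C E 21, A C 22] → take B D (1); add D.
Step 3: frontier [A B 7, B E 12, B F 15, C F 14, C E 21, A C 22, D E 13, A D 20] → take A B (7); add A.
Step 4: frontier [A F 12, A E 13, B E 12, B F 15, C F 14, C E 21, D E 13] → take B E (12); add E.
Step 5: frontier [A F 12, B F 15, C F 14, E F 16] → take A F (12); add F.
Vertex order: C, B, D, A, E, F. The 3rd vertex is D.

D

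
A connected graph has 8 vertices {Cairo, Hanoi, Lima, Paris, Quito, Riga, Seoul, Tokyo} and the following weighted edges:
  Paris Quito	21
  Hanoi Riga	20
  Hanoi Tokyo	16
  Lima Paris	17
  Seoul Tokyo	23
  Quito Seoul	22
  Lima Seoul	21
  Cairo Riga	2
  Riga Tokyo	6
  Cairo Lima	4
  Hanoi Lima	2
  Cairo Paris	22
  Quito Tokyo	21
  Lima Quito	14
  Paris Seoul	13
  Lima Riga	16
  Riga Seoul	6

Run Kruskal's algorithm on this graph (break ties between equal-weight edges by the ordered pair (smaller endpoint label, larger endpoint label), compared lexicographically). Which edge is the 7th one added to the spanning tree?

Kruskal's algorithm — process edges by increasing weight (ties by edge label):
Cairo Riga (2): add — endpoints in different components.
Hanoi Lima (2): add — endpoints in different components.
Cairo Lima (4): add — endpoints in different components.
Riga Seoul (6): add — endpoints in different components.
Riga Tokyo (6): add — endpoints in different components.
Paris Seoul (13): add — endpoints in different components.
Lima Quito (14): add — endpoints in different components.
The 7th edge added is Lima Quito.

Lima-Quito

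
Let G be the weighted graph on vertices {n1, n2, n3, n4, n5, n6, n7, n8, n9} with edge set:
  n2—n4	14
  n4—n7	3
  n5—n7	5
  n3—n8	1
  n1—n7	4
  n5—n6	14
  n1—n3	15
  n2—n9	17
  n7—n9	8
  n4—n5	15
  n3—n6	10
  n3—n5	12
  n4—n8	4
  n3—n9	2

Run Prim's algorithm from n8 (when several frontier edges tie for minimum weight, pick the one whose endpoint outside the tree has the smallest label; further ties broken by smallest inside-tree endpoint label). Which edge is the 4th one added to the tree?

Prim's algorithm from n8:
Step 1: cheapest edge leaving the tree is n3—n8 (1); add n3.
Step 2: cheapest edge leaving the tree is n3—n9 (2); add n9.
Step 3: cheapest edge leaving the tree is n4—n8 (4); add n4.
Step 4: cheapest edge leaving the tree is n4—n7 (3); add n7.
Step 5: cheapest edge leaving the tree is n1—n7 (4); add n1.
Step 6: cheapest edge leaving the tree is n5—n7 (5); add n5.
Step 7: cheapest edge leaving the tree is n3—n6 (10); add n6.
Step 8: cheapest edge leaving the tree is n2—n4 (14); add n2.
The 4th edge added is n4—n7.

n4-n7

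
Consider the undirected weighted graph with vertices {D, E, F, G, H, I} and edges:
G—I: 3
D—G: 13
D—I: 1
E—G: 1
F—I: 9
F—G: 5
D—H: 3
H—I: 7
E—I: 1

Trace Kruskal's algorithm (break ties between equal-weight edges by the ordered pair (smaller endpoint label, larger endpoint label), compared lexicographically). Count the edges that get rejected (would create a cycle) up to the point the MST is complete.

Sort edges by weight, then run Kruskal:
D—I (1): add — endpoints in different components.
E—G (1): add — endpoints in different components.
E—I (1): add — endpoints in different components.
D—H (3): add — endpoints in different components.
G—I (3): skip — G and I already connected.
F—G (5): add — endpoints in different components.
Edges rejected before the tree was complete: 1.

1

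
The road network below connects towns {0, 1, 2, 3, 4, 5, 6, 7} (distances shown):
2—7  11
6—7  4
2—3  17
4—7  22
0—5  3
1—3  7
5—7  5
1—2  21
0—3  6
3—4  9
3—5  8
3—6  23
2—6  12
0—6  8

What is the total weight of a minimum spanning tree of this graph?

Grow the tree from 7 using Prim:
Step 1: cheapest edge leaving the tree is 6—7 (4); add 6.
Step 2: cheapest edge leaving the tree is 5—7 (5); add 5.
Step 3: cheapest edge leaving the tree is 0—5 (3); add 0.
Step 4: cheapest edge leaving the tree is 0—3 (6); add 3.
Step 5: cheapest edge leaving the tree is 1—3 (7); add 1.
Step 6: cheapest edge leaving the tree is 3—4 (9); add 4.
Step 7: cheapest edge leaving the tree is 2—7 (11); add 2.
MST edges: 6—7, 5—7, 0—5, 0—3, 1—3, 3—4, 2—7; total weight 4+5+3+6+7+9+11 = 45.

45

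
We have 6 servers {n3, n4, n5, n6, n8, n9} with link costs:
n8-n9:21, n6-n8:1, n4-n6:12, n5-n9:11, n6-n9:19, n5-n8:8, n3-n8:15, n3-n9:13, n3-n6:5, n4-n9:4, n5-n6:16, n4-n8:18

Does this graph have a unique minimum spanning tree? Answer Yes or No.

Yes

Kruskal's algorithm — process edges by increasing weight (ties by edge label):
n6-n8 (1): add. Components now {n6,n8} {n3} {n5} {n4} {n9}
n4-n9 (4): add. Components now {n6,n8} {n3} {n5} {n4,n9}
n3-n6 (5): add. Components now {n3,n6,n8} {n5} {n4,n9}
n5-n8 (8): add. Components now {n3,n5,n6,n8} {n4,n9}
n5-n9 (11): add. Components now {n3,n4,n5,n6,n8,n9}
Every non-tree edge has weight strictly greater than the heaviest edge on the tree path between its endpoints, so the MST is unique.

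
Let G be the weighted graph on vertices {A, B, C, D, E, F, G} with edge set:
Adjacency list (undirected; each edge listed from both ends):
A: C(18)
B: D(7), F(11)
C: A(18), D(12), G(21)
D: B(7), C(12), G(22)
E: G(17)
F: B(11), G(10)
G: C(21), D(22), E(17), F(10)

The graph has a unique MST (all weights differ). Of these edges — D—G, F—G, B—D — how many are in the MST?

2

Kruskal: consider edges lightest-first.
B—D (7): add — endpoints in different components.
F—G (10): add — endpoints in different components.
B—F (11): add — endpoints in different components.
C—D (12): add — endpoints in different components.
E—G (17): add — endpoints in different components.
A—C (18): add — endpoints in different components.
MST edge set: {B—D, F—G, B—F, C—D, E—G, A—C}.
Of the listed edges, {F—G, B—D} are in the MST → 2.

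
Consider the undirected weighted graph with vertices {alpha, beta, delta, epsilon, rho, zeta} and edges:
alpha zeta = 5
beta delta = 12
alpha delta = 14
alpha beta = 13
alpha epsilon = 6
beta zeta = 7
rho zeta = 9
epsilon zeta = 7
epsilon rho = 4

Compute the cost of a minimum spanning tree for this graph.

34

Grow the tree from delta using Prim:
Step 1: frontier [beta delta 12, alpha delta 14] → take beta delta (12); add beta.
Step 2: frontier [beta zeta 7, alpha beta 13, alpha delta 14] → take beta zeta (7); add zeta.
Step 3: frontier [alpha beta 13, alpha delta 14, alpha zeta 5, epsilon zeta 7, rho zeta 9] → take alpha zeta (5); add alpha.
Step 4: frontier [alpha epsilon 6, epsilon zeta 7, rho zeta 9] → take alpha epsilon (6); add epsilon.
Step 5: frontier [epsilon rho 4, rho zeta 9] → take epsilon rho (4); add rho.
MST edges: beta delta, beta zeta, alpha zeta, alpha epsilon, epsilon rho; total weight 12+7+5+6+4 = 34.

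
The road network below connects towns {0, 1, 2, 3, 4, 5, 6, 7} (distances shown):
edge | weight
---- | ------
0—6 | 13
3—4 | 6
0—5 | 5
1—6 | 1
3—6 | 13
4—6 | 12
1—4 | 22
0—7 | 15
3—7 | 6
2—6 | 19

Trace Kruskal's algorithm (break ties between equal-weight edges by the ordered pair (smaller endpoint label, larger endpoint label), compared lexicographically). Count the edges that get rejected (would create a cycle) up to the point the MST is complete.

Sort edges by weight, then run Kruskal:
1—6 (1): add — endpoints in different components.
0—5 (5): add — endpoints in different components.
3—4 (6): add — endpoints in different components.
3—7 (6): add — endpoints in different components.
4—6 (12): add — endpoints in different components.
0—6 (13): add — endpoints in different components.
3—6 (13): skip — 3 and 6 already connected.
0—7 (15): skip — 0 and 7 already connected.
2—6 (19): add — endpoints in different components.
Edges rejected before the tree was complete: 2.

2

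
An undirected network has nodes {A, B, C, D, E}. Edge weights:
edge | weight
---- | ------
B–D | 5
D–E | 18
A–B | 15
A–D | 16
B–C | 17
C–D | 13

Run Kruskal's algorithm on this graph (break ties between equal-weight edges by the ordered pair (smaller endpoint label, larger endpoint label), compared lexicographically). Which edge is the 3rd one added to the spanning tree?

A-B

Sort edges by weight, then run Kruskal:
B–D (5): add. Components now {A} {B,D} {C} {E}
C–D (13): add. Components now {A} {B,C,D} {E}
A–B (15): add. Components now {A,B,C,D} {E}
A–D (16): skip — A and D already connected.
B–C (17): skip — B and C already connected.
D–E (18): add. Components now {A,B,C,D,E}
The 3rd edge added is A–B.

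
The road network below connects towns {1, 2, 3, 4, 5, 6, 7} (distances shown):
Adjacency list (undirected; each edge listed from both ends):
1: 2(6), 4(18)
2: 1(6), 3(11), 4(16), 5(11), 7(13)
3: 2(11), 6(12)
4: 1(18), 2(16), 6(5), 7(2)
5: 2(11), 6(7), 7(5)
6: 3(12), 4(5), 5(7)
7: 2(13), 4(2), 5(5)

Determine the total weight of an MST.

Prim's algorithm from 3:
Step 1: frontier [2-3 11, 3-6 12] → take 2-3 (11); add 2.
Step 2: frontier [1-2 6, 2-5 11, 2-7 13, 2-4 16, 3-6 12] → take 1-2 (6); add 1.
Step 3: frontier [1-4 18, 2-5 11, 2-7 13, 2-4 16, 3-6 12] → take 2-5 (11); add 5.
Step 4: frontier [1-4 18, 2-7 13, 2-4 16, 3-6 12, 5-7 5, 5-6 7] → take 5-7 (5); add 7.
Step 5: frontier [1-4 18, 2-4 16, 3-6 12, 5-6 7, 4-7 2] → take 4-7 (2); add 4.
Step 6: frontier [3-6 12, 4-6 5, 5-6 7] → take 4-6 (5); add 6.
MST edges: 2-3, 1-2, 2-5, 5-7, 4-7, 4-6; total weight 11+6+11+5+2+5 = 40.

40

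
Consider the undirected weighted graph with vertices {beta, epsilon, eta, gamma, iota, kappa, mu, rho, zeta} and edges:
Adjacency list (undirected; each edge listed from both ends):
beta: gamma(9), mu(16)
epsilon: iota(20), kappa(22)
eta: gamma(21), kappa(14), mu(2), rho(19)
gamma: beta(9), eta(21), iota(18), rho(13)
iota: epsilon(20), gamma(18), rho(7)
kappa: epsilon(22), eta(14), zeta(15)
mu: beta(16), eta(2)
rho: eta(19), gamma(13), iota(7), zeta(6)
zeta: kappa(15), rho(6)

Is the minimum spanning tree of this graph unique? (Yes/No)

Yes

Kruskal's algorithm — process edges by increasing weight (ties by edge label):
eta–mu (2): add — endpoints in different components.
rho–zeta (6): add — endpoints in different components.
iota–rho (7): add — endpoints in different components.
beta–gamma (9): add — endpoints in different components.
gamma–rho (13): add — endpoints in different components.
eta–kappa (14): add — endpoints in different components.
kappa–zeta (15): add — endpoints in different components.
beta–mu (16): skip — mu and beta already connected.
gamma–iota (18): skip — gamma and iota already connected.
eta–rho (19): skip — eta and rho already connected.
epsilon–iota (20): add — endpoints in different components.
Every non-tree edge has weight strictly greater than the heaviest edge on the tree path between its endpoints, so the MST is unique.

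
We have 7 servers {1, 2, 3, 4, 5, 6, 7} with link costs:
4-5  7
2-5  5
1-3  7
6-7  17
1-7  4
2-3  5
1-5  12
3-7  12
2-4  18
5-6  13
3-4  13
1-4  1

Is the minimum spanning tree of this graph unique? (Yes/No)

Kruskal's algorithm — process edges by increasing weight (ties by edge label):
1-4 (1): add — endpoints in different components.
1-7 (4): add — endpoints in different components.
2-3 (5): add — endpoints in different components.
2-5 (5): add — endpoints in different components.
1-3 (7): add — endpoints in different components.
4-5 (7): skip — 4 and 5 already connected.
1-5 (12): skip — 1 and 5 already connected.
3-7 (12): skip — 3 and 7 already connected.
3-4 (13): skip — 3 and 4 already connected.
5-6 (13): add — endpoints in different components.
Non-tree edge 4-5 has weight 7, equal to the heaviest edge on its tree cycle — swapping gives another MST of the same weight. Not unique.

No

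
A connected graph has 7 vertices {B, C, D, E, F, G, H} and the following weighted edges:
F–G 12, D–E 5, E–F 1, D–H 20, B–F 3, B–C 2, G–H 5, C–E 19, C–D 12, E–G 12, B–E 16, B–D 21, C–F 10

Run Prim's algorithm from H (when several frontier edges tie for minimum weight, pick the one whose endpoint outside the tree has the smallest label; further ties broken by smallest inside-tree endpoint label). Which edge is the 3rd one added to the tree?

Prim's algorithm from H:
Step 1: cheapest edge leaving the tree is G–H (5); add G.
Step 2: cheapest edge leaving the tree is E–G (12); add E.
Step 3: cheapest edge leaving the tree is E–F (1); add F.
Step 4: cheapest edge leaving the tree is B–F (3); add B.
Step 5: cheapest edge leaving the tree is B–C (2); add C.
Step 6: cheapest edge leaving the tree is D–E (5); add D.
The 3rd edge added is E–F.

E-F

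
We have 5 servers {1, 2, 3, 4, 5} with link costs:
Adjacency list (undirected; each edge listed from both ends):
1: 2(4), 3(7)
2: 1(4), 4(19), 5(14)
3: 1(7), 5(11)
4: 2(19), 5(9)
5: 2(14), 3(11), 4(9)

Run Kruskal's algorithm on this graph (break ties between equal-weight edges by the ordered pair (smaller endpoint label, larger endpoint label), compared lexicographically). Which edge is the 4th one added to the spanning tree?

Kruskal's algorithm — process edges by increasing weight (ties by edge label):
1—2 (4): add. Components now {1,2} {3} {4} {5}
1—3 (7): add. Components now {1,2,3} {4} {5}
4—5 (9): add. Components now {1,2,3} {4,5}
3—5 (11): add. Components now {1,2,3,4,5}
The 4th edge added is 3—5.

3-5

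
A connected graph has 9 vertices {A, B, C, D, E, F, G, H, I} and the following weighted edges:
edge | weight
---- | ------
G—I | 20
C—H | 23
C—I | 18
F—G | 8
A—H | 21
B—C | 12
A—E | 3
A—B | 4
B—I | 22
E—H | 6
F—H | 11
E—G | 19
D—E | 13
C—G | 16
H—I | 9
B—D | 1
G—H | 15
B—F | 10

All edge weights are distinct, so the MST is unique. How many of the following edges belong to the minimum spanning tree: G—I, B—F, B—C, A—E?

3

Kruskal's algorithm — process edges by increasing weight (ties by edge label):
B—D (1): add — endpoints in different components.
A—E (3): add — endpoints in different components.
A—B (4): add — endpoints in different components.
E—H (6): add — endpoints in different components.
F—G (8): add — endpoints in different components.
H—I (9): add — endpoints in different components.
B—F (10): add — endpoints in different components.
F—H (11): skip — F and H already connected.
B—C (12): add — endpoints in different components.
MST edge set: {B—D, A—E, A—B, E—H, F—G, H—I, B—F, B—C}.
Of the listed edges, {B—F, B—C, A—E} are in the MST → 3.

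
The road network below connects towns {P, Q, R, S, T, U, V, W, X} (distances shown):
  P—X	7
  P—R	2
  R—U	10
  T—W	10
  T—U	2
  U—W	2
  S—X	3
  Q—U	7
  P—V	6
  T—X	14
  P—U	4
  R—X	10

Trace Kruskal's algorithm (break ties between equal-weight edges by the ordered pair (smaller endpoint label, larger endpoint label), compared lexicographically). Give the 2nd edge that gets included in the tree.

Kruskal's algorithm — process edges by increasing weight (ties by edge label):
P—R (2): add — endpoints in different components.
T—U (2): add — endpoints in different components.
U—W (2): add — endpoints in different components.
S—X (3): add — endpoints in different components.
P—U (4): add — endpoints in different components.
P—V (6): add — endpoints in different components.
P—X (7): add — endpoints in different components.
Q—U (7): add — endpoints in different components.
The 2nd edge added is T—U.

T-U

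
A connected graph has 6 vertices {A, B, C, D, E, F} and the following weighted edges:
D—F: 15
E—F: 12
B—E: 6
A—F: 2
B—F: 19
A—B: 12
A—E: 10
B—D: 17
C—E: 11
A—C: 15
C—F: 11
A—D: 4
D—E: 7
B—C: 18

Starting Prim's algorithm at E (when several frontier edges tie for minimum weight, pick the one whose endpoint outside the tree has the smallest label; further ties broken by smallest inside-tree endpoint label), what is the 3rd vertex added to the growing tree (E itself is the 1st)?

D

Grow the tree from E using Prim:
Step 1: frontier [B—E 6, D—E 7, A—E 10, C—E 11, E—F 12] → take B—E (6); add B.
Step 2: frontier [A—B 12, B—D 17, B—C 18, B—F 19, D—E 7, A—E 10, C—E 11, E—F 12] → take D—E (7); add D.
Step 3: frontier [A—B 12, B—C 18, B—F 19, A—D 4, D—F 15, A—E 10, C—E 11, E—F 12] → take A—D (4); add A.
Step 4: frontier [A—F 2, A—C 15, B—C 18, B—F 19, D—F 15, C—E 11, E—F 12] → take A—F (2); add F.
Step 5: frontier [A—C 15, B—C 18, C—E 11, C—F 11] → take C—E (11); add C.
Vertex order: E, B, D, A, F, C. The 3rd vertex is D.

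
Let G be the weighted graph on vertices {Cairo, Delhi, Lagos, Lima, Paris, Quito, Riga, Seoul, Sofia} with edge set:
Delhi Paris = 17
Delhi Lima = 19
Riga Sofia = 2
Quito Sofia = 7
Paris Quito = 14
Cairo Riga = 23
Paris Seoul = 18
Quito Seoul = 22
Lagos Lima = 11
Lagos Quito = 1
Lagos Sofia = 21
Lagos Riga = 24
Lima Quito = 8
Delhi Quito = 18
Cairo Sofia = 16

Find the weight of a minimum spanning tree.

Kruskal's algorithm — process edges by increasing weight (ties by edge label):
Lagos Quito (1): add — endpoints in different components.
Riga Sofia (2): add — endpoints in different components.
Quito Sofia (7): add — endpoints in different components.
Lima Quito (8): add — endpoints in different components.
Lagos Lima (11): skip — Lagos and Lima already connected.
Paris Quito (14): add — endpoints in different components.
Cairo Sofia (16): add — endpoints in different components.
Delhi Paris (17): add — endpoints in different components.
Delhi Quito (18): skip — Quito and Delhi already connected.
Paris Seoul (18): add — endpoints in different components.
MST edges: Lagos Quito, Riga Sofia, Quito Sofia, Lima Quito, Paris Quito, Cairo Sofia, Delhi Paris, Paris Seoul; total weight 1+2+7+8+14+16+17+18 = 83.

83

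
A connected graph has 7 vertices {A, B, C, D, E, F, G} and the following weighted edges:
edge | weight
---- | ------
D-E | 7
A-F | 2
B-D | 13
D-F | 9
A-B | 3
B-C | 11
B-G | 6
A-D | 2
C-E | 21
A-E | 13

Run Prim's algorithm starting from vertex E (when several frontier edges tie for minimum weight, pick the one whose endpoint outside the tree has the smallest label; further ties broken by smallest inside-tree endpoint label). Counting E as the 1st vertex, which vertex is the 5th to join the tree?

Grow the tree from E using Prim:
Step 1: cheapest edge leaving the tree is D-E (7); add D.
Step 2: cheapest edge leaving the tree is A-D (2); add A.
Step 3: cheapest edge leaving the tree is A-F (2); add F.
Step 4: cheapest edge leaving the tree is A-B (3); add B.
Step 5: cheapest edge leaving the tree is B-G (6); add G.
Step 6: cheapest edge leaving the tree is B-C (11); add C.
Vertex order: E, D, A, F, B, G, C. The 5th vertex is B.

B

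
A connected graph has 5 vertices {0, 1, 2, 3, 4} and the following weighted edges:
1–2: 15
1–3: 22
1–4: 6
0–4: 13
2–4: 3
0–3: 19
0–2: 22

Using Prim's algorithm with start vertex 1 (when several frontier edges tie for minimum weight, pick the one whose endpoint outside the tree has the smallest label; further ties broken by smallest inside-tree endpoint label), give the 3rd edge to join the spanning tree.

Grow the tree from 1 using Prim:
Step 1: cheapest edge leaving the tree is 1–4 (6); add 4.
Step 2: cheapest edge leaving the tree is 2–4 (3); add 2.
Step 3: cheapest edge leaving the tree is 0–4 (13); add 0.
Step 4: cheapest edge leaving the tree is 0–3 (19); add 3.
The 3rd edge added is 0–4.

0-4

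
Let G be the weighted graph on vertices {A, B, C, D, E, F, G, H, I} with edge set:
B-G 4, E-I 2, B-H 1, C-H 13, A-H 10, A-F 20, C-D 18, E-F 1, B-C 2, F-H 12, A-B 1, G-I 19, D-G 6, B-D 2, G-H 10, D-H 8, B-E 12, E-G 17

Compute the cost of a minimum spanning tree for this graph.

25

Kruskal: consider edges lightest-first.
A-B (1): add — endpoints in different components.
B-H (1): add — endpoints in different components.
E-F (1): add — endpoints in different components.
B-C (2): add — endpoints in different components.
B-D (2): add — endpoints in different components.
E-I (2): add — endpoints in different components.
B-G (4): add — endpoints in different components.
D-G (6): skip — D and G already connected.
D-H (8): skip — D and H already connected.
A-H (10): skip — A and H already connected.
G-H (10): skip — G and H already connected.
B-E (12): add — endpoints in different components.
MST edges: A-B, B-H, E-F, B-C, B-D, E-I, B-G, B-E; total weight 1+1+1+2+2+2+4+12 = 25.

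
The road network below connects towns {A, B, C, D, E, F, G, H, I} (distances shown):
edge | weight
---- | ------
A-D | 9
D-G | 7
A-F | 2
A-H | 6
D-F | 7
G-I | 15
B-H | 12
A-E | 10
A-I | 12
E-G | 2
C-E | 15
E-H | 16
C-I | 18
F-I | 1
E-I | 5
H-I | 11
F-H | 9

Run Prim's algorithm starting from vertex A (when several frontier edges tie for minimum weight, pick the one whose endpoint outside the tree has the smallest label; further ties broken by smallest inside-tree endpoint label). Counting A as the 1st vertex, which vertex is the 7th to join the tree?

D

Prim, starting at A.
Step 1: cheapest edge leaving the tree is A-F (2); add F.
Step 2: cheapest edge leaving the tree is F-I (1); add I.
Step 3: cheapest edge leaving the tree is E-I (5); add E.
Step 4: cheapest edge leaving the tree is E-G (2); add G.
Step 5: cheapest edge leaving the tree is A-H (6); add H.
Step 6: cheapest edge leaving the tree is D-F (7); add D.
Step 7: cheapest edge leaving the tree is B-H (12); add B.
Step 8: cheapest edge leaving the tree is C-E (15); add C.
Vertex order: A, F, I, E, G, H, D, B, C. The 7th vertex is D.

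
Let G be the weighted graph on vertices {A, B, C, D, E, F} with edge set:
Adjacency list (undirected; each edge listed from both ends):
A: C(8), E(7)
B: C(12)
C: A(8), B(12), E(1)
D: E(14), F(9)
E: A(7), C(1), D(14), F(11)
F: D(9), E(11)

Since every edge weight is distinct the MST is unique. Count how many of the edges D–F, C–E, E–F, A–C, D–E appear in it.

3

Kruskal's algorithm — process edges by increasing weight (ties by edge label):
C–E (1): add. Components now {A} {B} {C,E} {D} {F}
A–E (7): add. Components now {A,C,E} {B} {D} {F}
A–C (8): skip — A and C already connected.
D–F (9): add. Components now {A,C,E} {B} {D,F}
E–F (11): add. Components now {A,C,D,E,F} {B}
B–C (12): add. Components now {A,B,C,D,E,F}
MST edge set: {C–E, A–E, D–F, E–F, B–C}.
Of the listed edges, {D–F, C–E, E–F} are in the MST → 3.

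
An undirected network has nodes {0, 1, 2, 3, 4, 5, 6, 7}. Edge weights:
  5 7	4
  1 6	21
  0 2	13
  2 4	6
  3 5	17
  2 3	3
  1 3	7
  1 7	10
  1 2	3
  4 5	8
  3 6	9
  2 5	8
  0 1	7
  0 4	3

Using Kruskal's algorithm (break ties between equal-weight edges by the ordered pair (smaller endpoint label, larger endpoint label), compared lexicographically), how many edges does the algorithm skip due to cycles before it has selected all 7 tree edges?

3

Kruskal's algorithm — process edges by increasing weight (ties by edge label):
0 4 (3): add — endpoints in different components.
1 2 (3): add — endpoints in different components.
2 3 (3): add — endpoints in different components.
5 7 (4): add — endpoints in different components.
2 4 (6): add — endpoints in different components.
0 1 (7): skip — 0 and 1 already connected.
1 3 (7): skip — 1 and 3 already connected.
2 5 (8): add — endpoints in different components.
4 5 (8): skip — 4 and 5 already connected.
3 6 (9): add — endpoints in different components.
Edges rejected before the tree was complete: 3.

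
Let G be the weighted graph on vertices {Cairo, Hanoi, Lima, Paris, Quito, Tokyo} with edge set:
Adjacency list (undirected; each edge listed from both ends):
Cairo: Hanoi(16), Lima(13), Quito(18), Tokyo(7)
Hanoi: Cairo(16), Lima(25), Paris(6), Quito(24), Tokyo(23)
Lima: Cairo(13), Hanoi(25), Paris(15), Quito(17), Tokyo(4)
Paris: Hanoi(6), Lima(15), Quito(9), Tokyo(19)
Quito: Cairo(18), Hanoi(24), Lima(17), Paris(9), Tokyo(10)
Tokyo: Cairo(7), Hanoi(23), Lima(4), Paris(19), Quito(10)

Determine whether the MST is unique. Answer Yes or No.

Kruskal's algorithm — process edges by increasing weight (ties by edge label):
Lima-Tokyo (4): add. Components now {Lima,Tokyo} {Hanoi} {Quito} {Paris} {Cairo}
Hanoi-Paris (6): add. Components now {Lima,Tokyo} {Hanoi,Paris} {Quito} {Cairo}
Cairo-Tokyo (7): add. Components now {Cairo,Lima,Tokyo} {Hanoi,Paris} {Quito}
Paris-Quito (9): add. Components now {Cairo,Lima,Tokyo} {Hanoi,Paris,Quito}
Quito-Tokyo (10): add. Components now {Cairo,Hanoi,Lima,Paris,Quito,Tokyo}
Every non-tree edge has weight strictly greater than the heaviest edge on the tree path between its endpoints, so the MST is unique.

Yes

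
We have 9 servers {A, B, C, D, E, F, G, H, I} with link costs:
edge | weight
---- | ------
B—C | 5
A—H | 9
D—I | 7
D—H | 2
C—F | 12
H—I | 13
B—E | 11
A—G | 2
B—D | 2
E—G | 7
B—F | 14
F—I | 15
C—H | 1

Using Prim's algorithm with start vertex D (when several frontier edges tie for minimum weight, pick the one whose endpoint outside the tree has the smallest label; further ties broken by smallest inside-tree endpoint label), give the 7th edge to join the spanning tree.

Prim's algorithm from D:
Step 1: frontier [B—D 2, D—H 2, D—I 7] → take B—D (2); add B.
Step 2: frontier [B—C 5, B—E 11, B—F 14, D—H 2, D—I 7] → take D—H (2); add H.
Step 3: frontier [B—C 5, B—E 11, B—F 14, D—I 7, C—H 1, A—H 9, H—I 13] → take C—H (1); add C.
Step 4: frontier [B—E 11, B—F 14, C—F 12, D—I 7, A—H 9, H—I 13] → take D—I (7); add I.
Step 5: frontier [B—E 11, B—F 14, C—F 12, A—H 9, F—I 15] → take A—H (9); add A.
Step 6: frontier [A—G 2, B—E 11, B—F 14, C—F 12, F—I 15] → take A—G (2); add G.
Step 7: frontier [B—E 11, B—F 14, C—F 12, E—G 7, F—I 15] → take E—G (7); add E.
Step 8: frontier [B—F 14, C—F 12, F—I 15] → take C—F (12); add F.
The 7th edge added is E—G.

E-G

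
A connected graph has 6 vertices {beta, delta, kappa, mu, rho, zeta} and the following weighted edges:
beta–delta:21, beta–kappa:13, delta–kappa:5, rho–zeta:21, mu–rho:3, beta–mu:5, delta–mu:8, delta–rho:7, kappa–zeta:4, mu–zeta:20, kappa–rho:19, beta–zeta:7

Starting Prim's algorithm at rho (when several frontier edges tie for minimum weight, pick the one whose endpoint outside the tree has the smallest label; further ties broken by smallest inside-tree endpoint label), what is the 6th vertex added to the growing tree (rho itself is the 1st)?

zeta

Grow the tree from rho using Prim:
Step 1: frontier [mu–rho 3, delta–rho 7, kappa–rho 19, rho–zeta 21] → take mu–rho (3); add mu.
Step 2: frontier [beta–mu 5, delta–mu 8, mu–zeta 20, delta–rho 7, kappa–rho 19, rho–zeta 21] → take beta–mu (5); add beta.
Step 3: frontier [beta–zeta 7, beta–kappa 13, beta–delta 21, delta–mu 8, mu–zeta 20, delta–rho 7, kappa–rho 19, rho–zeta 21] → take delta–rho (7); add delta.
Step 4: frontier [beta–zeta 7, beta–kappa 13, delta–kappa 5, mu–zeta 20, kappa–rho 19, rho–zeta 21] → take delta–kappa (5); add kappa.
Step 5: frontier [beta–zeta 7, kappa–zeta 4, mu–zeta 20, rho–zeta 21] → take kappa–zeta (4); add zeta.
Vertex order: rho, mu, beta, delta, kappa, zeta. The 6th vertex is zeta.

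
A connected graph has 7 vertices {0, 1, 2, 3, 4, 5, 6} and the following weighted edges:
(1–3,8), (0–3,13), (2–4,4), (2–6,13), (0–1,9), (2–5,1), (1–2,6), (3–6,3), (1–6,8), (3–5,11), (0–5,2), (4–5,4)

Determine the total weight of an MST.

24

Kruskal: consider edges lightest-first.
2–5 (1): add. Components now {0} {1} {2,5} {3} {4} {6}
0–5 (2): add. Components now {0,2,5} {1} {3} {4} {6}
3–6 (3): add. Components now {0,2,5} {1} {3,6} {4}
2–4 (4): add. Components now {0,2,4,5} {1} {3,6}
4–5 (4): skip — 4 and 5 already connected.
1–2 (6): add. Components now {0,1,2,4,5} {3,6}
1–3 (8): add. Components now {0,1,2,3,4,5,6}
MST edges: 2–5, 0–5, 3–6, 2–4, 1–2, 1–3; total weight 1+2+3+4+6+8 = 24.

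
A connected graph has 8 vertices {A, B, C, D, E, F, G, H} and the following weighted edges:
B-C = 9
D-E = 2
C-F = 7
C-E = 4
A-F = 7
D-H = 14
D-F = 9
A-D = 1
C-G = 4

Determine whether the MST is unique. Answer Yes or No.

No

Kruskal's algorithm — process edges by increasing weight (ties by edge label):
A-D (1): add — endpoints in different components.
D-E (2): add — endpoints in different components.
C-E (4): add — endpoints in different components.
C-G (4): add — endpoints in different components.
A-F (7): add — endpoints in different components.
C-F (7): skip — C and F already connected.
B-C (9): add — endpoints in different components.
D-F (9): skip — D and F already connected.
D-H (14): add — endpoints in different components.
Non-tree edge C-F has weight 7, equal to the heaviest edge on its tree cycle — swapping gives another MST of the same weight. Not unique.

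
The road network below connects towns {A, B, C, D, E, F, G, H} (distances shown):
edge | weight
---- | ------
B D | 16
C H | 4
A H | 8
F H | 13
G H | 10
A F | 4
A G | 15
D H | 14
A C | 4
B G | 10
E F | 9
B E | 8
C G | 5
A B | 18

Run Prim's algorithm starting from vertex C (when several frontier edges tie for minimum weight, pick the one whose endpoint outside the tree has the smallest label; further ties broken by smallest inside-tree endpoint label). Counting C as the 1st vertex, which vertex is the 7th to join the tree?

B

Grow the tree from C using Prim:
Step 1: frontier [A C 4, C H 4, C G 5] → take A C (4); add A.
Step 2: frontier [A F 4, A H 8, A G 15, A B 18, C H 4, C G 5] → take A F (4); add F.
Step 3: frontier [A H 8, A G 15, A B 18, C H 4, C G 5, E F 9, F H 13] → take C H (4); add H.
Step 4: frontier [A G 15, A B 18, C G 5, E F 9, G H 10, D H 14] → take C G (5); add G.
Step 5: frontier [A B 18, E F 9, B G 10, D H 14] → take E F (9); add E.
Step 6: frontier [A B 18, B E 8, B G 10, D H 14] → take B E (8); add B.
Step 7: frontier [B D 16, D H 14] → take D H (14); add D.
Vertex order: C, A, F, H, G, E, B, D. The 7th vertex is B.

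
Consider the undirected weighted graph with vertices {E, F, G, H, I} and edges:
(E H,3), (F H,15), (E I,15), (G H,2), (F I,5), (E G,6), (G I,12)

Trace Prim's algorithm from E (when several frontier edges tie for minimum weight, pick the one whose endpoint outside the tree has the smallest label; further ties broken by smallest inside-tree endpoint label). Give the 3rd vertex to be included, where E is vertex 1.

Prim, starting at E.
Step 1: frontier [E H 3, E G 6, E I 15] → take E H (3); add H.
Step 2: frontier [E G 6, E I 15, G H 2, F H 15] → take G H (2); add G.
Step 3: frontier [E I 15, G I 12, F H 15] → take G I (12); add I.
Step 4: frontier [F H 15, F I 5] → take F I (5); add F.
Vertex order: E, H, G, I, F. The 3rd vertex is G.

G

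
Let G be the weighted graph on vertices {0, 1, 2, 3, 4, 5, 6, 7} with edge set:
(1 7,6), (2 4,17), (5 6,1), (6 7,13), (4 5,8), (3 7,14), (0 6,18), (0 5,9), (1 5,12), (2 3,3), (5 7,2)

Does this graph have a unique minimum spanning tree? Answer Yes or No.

Kruskal's algorithm — process edges by increasing weight (ties by edge label):
5 6 (1): add — endpoints in different components.
5 7 (2): add — endpoints in different components.
2 3 (3): add — endpoints in different components.
1 7 (6): add — endpoints in different components.
4 5 (8): add — endpoints in different components.
0 5 (9): add — endpoints in different components.
1 5 (12): skip — 1 and 5 already connected.
6 7 (13): skip — 6 and 7 already connected.
3 7 (14): add — endpoints in different components.
Every non-tree edge has weight strictly greater than the heaviest edge on the tree path between its endpoints, so the MST is unique.

Yes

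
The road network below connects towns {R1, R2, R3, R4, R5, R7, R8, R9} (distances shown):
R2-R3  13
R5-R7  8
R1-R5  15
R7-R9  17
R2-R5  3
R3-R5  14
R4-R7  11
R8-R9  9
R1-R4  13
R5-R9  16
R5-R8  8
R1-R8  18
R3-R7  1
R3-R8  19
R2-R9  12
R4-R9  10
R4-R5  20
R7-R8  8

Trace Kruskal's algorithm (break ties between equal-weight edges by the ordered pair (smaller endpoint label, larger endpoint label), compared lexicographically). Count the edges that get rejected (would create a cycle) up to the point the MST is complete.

Kruskal's algorithm — process edges by increasing weight (ties by edge label):
R3-R7 (1): add — endpoints in different components.
R2-R5 (3): add — endpoints in different components.
R5-R7 (8): add — endpoints in different components.
R5-R8 (8): add — endpoints in different components.
R7-R8 (8): skip — R8 and R7 already connected.
R8-R9 (9): add — endpoints in different components.
R4-R9 (10): add — endpoints in different components.
R4-R7 (11): skip — R7 and R4 already connected.
R2-R9 (12): skip — R2 and R9 already connected.
R1-R4 (13): add — endpoints in different components.
Edges rejected before the tree was complete: 3.

3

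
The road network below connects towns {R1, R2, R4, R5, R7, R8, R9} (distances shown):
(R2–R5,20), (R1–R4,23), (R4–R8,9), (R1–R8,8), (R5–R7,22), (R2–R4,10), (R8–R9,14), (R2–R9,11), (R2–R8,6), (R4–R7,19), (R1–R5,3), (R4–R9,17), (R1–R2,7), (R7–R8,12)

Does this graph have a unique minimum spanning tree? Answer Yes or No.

Yes

Kruskal: consider edges lightest-first.
R1–R5 (3): add — endpoints in different components.
R2–R8 (6): add — endpoints in different components.
R1–R2 (7): add — endpoints in different components.
R1–R8 (8): skip — R8 and R1 already connected.
R4–R8 (9): add — endpoints in different components.
R2–R4 (10): skip — R2 and R4 already connected.
R2–R9 (11): add — endpoints in different components.
R7–R8 (12): add — endpoints in different components.
Every non-tree edge has weight strictly greater than the heaviest edge on the tree path between its endpoints, so the MST is unique.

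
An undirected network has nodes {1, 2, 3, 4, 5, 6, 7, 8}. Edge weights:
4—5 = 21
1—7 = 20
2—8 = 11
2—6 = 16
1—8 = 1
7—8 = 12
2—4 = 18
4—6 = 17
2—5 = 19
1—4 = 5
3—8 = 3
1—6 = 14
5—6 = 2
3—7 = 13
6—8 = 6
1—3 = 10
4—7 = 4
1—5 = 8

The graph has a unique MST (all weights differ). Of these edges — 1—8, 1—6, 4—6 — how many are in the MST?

1

Sort edges by weight, then run Kruskal:
1—8 (1): add — endpoints in different components.
5—6 (2): add — endpoints in different components.
3—8 (3): add — endpoints in different components.
4—7 (4): add — endpoints in different components.
1—4 (5): add — endpoints in different components.
6—8 (6): add — endpoints in different components.
1—5 (8): skip — 1 and 5 already connected.
1—3 (10): skip — 1 and 3 already connected.
2—8 (11): add — endpoints in different components.
MST edge set: {1—8, 5—6, 3—8, 4—7, 1—4, 6—8, 2—8}.
Of the listed edges, {1—8} are in the MST → 1.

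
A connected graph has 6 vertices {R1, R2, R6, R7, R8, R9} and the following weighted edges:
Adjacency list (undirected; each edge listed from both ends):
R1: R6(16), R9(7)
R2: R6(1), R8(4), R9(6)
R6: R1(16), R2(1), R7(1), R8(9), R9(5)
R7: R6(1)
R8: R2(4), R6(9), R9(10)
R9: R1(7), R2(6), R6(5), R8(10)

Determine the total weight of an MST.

18

Grow the tree from R9 using Prim:
Step 1: cheapest edge leaving the tree is R6-R9 (5); add R6.
Step 2: cheapest edge leaving the tree is R2-R6 (1); add R2.
Step 3: cheapest edge leaving the tree is R6-R7 (1); add R7.
Step 4: cheapest edge leaving the tree is R2-R8 (4); add R8.
Step 5: cheapest edge leaving the tree is R1-R9 (7); add R1.
MST edges: R6-R9, R2-R6, R6-R7, R2-R8, R1-R9; total weight 5+1+1+4+7 = 18.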